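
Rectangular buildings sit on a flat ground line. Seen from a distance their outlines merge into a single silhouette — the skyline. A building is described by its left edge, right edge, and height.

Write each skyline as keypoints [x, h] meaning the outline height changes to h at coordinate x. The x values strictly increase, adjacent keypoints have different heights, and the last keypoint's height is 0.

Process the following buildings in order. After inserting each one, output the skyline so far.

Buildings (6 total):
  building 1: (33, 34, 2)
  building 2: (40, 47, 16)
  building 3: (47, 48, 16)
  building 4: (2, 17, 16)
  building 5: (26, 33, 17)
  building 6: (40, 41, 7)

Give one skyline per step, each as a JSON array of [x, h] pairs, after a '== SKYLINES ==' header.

== SKYLINES ==
[[33,2],[34,0]]
[[33,2],[34,0],[40,16],[47,0]]
[[33,2],[34,0],[40,16],[48,0]]
[[2,16],[17,0],[33,2],[34,0],[40,16],[48,0]]
[[2,16],[17,0],[26,17],[33,2],[34,0],[40,16],[48,0]]
[[2,16],[17,0],[26,17],[33,2],[34,0],[40,16],[48,0]]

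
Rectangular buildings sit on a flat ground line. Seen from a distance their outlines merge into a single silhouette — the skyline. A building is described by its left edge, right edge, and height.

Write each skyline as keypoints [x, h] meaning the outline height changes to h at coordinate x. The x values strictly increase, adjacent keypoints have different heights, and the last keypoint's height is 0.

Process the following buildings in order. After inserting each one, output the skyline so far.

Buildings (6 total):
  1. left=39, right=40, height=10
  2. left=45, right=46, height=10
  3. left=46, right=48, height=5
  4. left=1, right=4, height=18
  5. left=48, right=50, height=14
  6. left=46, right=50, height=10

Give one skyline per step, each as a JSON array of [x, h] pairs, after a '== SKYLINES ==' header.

== SKYLINES ==
[[39,10],[40,0]]
[[39,10],[40,0],[45,10],[46,0]]
[[39,10],[40,0],[45,10],[46,5],[48,0]]
[[1,18],[4,0],[39,10],[40,0],[45,10],[46,5],[48,0]]
[[1,18],[4,0],[39,10],[40,0],[45,10],[46,5],[48,14],[50,0]]
[[1,18],[4,0],[39,10],[40,0],[45,10],[48,14],[50,0]]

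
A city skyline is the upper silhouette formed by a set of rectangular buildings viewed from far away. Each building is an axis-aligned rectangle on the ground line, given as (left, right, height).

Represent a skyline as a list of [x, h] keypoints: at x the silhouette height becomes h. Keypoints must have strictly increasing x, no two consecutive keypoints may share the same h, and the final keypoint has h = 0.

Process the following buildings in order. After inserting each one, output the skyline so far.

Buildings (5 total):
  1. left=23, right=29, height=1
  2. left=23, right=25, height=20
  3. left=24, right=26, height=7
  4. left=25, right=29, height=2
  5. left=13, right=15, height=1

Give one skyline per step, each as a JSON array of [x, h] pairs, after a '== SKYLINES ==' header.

== SKYLINES ==
[[23,1],[29,0]]
[[23,20],[25,1],[29,0]]
[[23,20],[25,7],[26,1],[29,0]]
[[23,20],[25,7],[26,2],[29,0]]
[[13,1],[15,0],[23,20],[25,7],[26,2],[29,0]]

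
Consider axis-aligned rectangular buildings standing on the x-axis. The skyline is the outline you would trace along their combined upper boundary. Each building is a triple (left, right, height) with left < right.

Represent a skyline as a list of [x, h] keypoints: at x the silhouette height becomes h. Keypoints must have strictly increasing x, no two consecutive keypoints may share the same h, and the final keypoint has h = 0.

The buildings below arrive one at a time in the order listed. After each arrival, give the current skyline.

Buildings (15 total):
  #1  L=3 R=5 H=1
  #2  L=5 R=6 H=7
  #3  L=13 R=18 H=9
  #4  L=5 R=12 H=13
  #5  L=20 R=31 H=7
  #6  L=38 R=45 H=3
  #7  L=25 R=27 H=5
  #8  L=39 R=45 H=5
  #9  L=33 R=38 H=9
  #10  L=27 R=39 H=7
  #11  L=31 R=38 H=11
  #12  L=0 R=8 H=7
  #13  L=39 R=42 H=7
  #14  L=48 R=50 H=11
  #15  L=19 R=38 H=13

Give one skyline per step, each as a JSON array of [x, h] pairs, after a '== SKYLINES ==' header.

== SKYLINES ==
[[3,1],[5,0]]
[[3,1],[5,7],[6,0]]
[[3,1],[5,7],[6,0],[13,9],[18,0]]
[[3,1],[5,13],[12,0],[13,9],[18,0]]
[[3,1],[5,13],[12,0],[13,9],[18,0],[20,7],[31,0]]
[[3,1],[5,13],[12,0],[13,9],[18,0],[20,7],[31,0],[38,3],[45,0]]
[[3,1],[5,13],[12,0],[13,9],[18,0],[20,7],[31,0],[38,3],[45,0]]
[[3,1],[5,13],[12,0],[13,9],[18,0],[20,7],[31,0],[38,3],[39,5],[45,0]]
[[3,1],[5,13],[12,0],[13,9],[18,0],[20,7],[31,0],[33,9],[38,3],[39,5],[45,0]]
[[3,1],[5,13],[12,0],[13,9],[18,0],[20,7],[33,9],[38,7],[39,5],[45,0]]
[[3,1],[5,13],[12,0],[13,9],[18,0],[20,7],[31,11],[38,7],[39,5],[45,0]]
[[0,7],[5,13],[12,0],[13,9],[18,0],[20,7],[31,11],[38,7],[39,5],[45,0]]
[[0,7],[5,13],[12,0],[13,9],[18,0],[20,7],[31,11],[38,7],[42,5],[45,0]]
[[0,7],[5,13],[12,0],[13,9],[18,0],[20,7],[31,11],[38,7],[42,5],[45,0],[48,11],[50,0]]
[[0,7],[5,13],[12,0],[13,9],[18,0],[19,13],[38,7],[42,5],[45,0],[48,11],[50,0]]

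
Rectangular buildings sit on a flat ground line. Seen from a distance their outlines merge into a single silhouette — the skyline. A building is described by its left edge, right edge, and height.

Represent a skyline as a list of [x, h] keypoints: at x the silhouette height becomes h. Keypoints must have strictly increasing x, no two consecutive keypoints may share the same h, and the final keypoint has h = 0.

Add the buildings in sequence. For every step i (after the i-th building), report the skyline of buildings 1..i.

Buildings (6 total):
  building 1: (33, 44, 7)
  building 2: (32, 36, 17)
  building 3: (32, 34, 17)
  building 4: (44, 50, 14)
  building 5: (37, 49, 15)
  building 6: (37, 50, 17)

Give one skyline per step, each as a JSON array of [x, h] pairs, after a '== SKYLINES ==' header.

== SKYLINES ==
[[33,7],[44,0]]
[[32,17],[36,7],[44,0]]
[[32,17],[36,7],[44,0]]
[[32,17],[36,7],[44,14],[50,0]]
[[32,17],[36,7],[37,15],[49,14],[50,0]]
[[32,17],[36,7],[37,17],[50,0]]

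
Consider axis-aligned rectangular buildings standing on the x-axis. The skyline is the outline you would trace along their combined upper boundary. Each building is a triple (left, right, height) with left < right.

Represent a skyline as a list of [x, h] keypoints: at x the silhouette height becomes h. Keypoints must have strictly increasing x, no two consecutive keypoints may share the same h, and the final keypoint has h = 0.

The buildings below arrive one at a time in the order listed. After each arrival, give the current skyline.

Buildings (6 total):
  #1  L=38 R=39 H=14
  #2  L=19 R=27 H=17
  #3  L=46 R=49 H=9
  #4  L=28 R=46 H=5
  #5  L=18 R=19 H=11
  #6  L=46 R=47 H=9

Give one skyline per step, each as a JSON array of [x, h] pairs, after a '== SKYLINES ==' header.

== SKYLINES ==
[[38,14],[39,0]]
[[19,17],[27,0],[38,14],[39,0]]
[[19,17],[27,0],[38,14],[39,0],[46,9],[49,0]]
[[19,17],[27,0],[28,5],[38,14],[39,5],[46,9],[49,0]]
[[18,11],[19,17],[27,0],[28,5],[38,14],[39,5],[46,9],[49,0]]
[[18,11],[19,17],[27,0],[28,5],[38,14],[39,5],[46,9],[49,0]]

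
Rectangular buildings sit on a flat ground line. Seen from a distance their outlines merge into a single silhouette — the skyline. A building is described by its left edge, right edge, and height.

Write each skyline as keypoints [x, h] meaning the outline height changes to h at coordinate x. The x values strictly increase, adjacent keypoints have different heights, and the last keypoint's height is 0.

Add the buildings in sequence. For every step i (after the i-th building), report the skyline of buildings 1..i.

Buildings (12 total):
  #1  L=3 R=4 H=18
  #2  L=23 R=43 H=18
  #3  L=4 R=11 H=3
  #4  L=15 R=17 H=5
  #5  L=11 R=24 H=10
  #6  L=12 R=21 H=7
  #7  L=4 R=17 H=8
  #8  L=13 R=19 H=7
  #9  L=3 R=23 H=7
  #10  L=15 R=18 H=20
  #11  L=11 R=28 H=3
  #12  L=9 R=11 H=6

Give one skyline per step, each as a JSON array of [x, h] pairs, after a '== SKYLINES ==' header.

== SKYLINES ==
[[3,18],[4,0]]
[[3,18],[4,0],[23,18],[43,0]]
[[3,18],[4,3],[11,0],[23,18],[43,0]]
[[3,18],[4,3],[11,0],[15,5],[17,0],[23,18],[43,0]]
[[3,18],[4,3],[11,10],[23,18],[43,0]]
[[3,18],[4,3],[11,10],[23,18],[43,0]]
[[3,18],[4,8],[11,10],[23,18],[43,0]]
[[3,18],[4,8],[11,10],[23,18],[43,0]]
[[3,18],[4,8],[11,10],[23,18],[43,0]]
[[3,18],[4,8],[11,10],[15,20],[18,10],[23,18],[43,0]]
[[3,18],[4,8],[11,10],[15,20],[18,10],[23,18],[43,0]]
[[3,18],[4,8],[11,10],[15,20],[18,10],[23,18],[43,0]]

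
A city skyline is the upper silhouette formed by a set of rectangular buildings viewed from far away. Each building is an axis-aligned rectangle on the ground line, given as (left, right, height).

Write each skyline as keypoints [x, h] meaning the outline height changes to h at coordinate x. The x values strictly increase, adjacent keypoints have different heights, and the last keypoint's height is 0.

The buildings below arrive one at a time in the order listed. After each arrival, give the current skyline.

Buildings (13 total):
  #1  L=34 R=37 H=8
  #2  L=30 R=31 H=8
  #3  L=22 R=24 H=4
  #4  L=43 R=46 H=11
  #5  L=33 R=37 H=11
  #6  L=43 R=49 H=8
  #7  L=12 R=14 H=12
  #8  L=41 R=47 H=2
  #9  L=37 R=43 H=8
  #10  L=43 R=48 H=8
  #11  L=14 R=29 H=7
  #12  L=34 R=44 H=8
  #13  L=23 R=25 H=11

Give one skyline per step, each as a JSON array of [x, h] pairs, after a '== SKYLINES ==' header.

== SKYLINES ==
[[34,8],[37,0]]
[[30,8],[31,0],[34,8],[37,0]]
[[22,4],[24,0],[30,8],[31,0],[34,8],[37,0]]
[[22,4],[24,0],[30,8],[31,0],[34,8],[37,0],[43,11],[46,0]]
[[22,4],[24,0],[30,8],[31,0],[33,11],[37,0],[43,11],[46,0]]
[[22,4],[24,0],[30,8],[31,0],[33,11],[37,0],[43,11],[46,8],[49,0]]
[[12,12],[14,0],[22,4],[24,0],[30,8],[31,0],[33,11],[37,0],[43,11],[46,8],[49,0]]
[[12,12],[14,0],[22,4],[24,0],[30,8],[31,0],[33,11],[37,0],[41,2],[43,11],[46,8],[49,0]]
[[12,12],[14,0],[22,4],[24,0],[30,8],[31,0],[33,11],[37,8],[43,11],[46,8],[49,0]]
[[12,12],[14,0],[22,4],[24,0],[30,8],[31,0],[33,11],[37,8],[43,11],[46,8],[49,0]]
[[12,12],[14,7],[29,0],[30,8],[31,0],[33,11],[37,8],[43,11],[46,8],[49,0]]
[[12,12],[14,7],[29,0],[30,8],[31,0],[33,11],[37,8],[43,11],[46,8],[49,0]]
[[12,12],[14,7],[23,11],[25,7],[29,0],[30,8],[31,0],[33,11],[37,8],[43,11],[46,8],[49,0]]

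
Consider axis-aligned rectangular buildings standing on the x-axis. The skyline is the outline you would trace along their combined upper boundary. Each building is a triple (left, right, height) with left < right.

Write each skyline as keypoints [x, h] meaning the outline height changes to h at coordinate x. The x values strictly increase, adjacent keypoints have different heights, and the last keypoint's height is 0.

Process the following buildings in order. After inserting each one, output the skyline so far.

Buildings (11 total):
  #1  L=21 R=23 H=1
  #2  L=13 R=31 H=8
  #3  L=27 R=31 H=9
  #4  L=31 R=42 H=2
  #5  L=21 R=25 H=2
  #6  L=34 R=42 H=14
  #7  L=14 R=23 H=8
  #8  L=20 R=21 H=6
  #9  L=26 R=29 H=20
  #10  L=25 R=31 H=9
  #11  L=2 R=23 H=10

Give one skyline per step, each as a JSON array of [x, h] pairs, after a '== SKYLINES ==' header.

== SKYLINES ==
[[21,1],[23,0]]
[[13,8],[31,0]]
[[13,8],[27,9],[31,0]]
[[13,8],[27,9],[31,2],[42,0]]
[[13,8],[27,9],[31,2],[42,0]]
[[13,8],[27,9],[31,2],[34,14],[42,0]]
[[13,8],[27,9],[31,2],[34,14],[42,0]]
[[13,8],[27,9],[31,2],[34,14],[42,0]]
[[13,8],[26,20],[29,9],[31,2],[34,14],[42,0]]
[[13,8],[25,9],[26,20],[29,9],[31,2],[34,14],[42,0]]
[[2,10],[23,8],[25,9],[26,20],[29,9],[31,2],[34,14],[42,0]]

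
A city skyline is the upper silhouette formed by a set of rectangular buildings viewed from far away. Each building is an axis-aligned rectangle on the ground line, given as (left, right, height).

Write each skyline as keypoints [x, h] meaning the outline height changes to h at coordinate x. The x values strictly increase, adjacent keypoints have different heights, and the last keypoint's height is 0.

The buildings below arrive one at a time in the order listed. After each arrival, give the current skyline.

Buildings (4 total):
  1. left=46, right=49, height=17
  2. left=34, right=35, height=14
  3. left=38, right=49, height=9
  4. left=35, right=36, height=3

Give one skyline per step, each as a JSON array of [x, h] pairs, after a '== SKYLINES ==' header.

== SKYLINES ==
[[46,17],[49,0]]
[[34,14],[35,0],[46,17],[49,0]]
[[34,14],[35,0],[38,9],[46,17],[49,0]]
[[34,14],[35,3],[36,0],[38,9],[46,17],[49,0]]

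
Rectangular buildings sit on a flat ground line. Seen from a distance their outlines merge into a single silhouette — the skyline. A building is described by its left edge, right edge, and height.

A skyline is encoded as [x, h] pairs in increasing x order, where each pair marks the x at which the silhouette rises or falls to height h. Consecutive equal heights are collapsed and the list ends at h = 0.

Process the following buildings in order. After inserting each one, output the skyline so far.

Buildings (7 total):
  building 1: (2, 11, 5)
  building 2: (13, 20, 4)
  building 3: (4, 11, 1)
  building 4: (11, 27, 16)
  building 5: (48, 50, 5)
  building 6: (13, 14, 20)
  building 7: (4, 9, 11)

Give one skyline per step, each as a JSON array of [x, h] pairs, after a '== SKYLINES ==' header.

== SKYLINES ==
[[2,5],[11,0]]
[[2,5],[11,0],[13,4],[20,0]]
[[2,5],[11,0],[13,4],[20,0]]
[[2,5],[11,16],[27,0]]
[[2,5],[11,16],[27,0],[48,5],[50,0]]
[[2,5],[11,16],[13,20],[14,16],[27,0],[48,5],[50,0]]
[[2,5],[4,11],[9,5],[11,16],[13,20],[14,16],[27,0],[48,5],[50,0]]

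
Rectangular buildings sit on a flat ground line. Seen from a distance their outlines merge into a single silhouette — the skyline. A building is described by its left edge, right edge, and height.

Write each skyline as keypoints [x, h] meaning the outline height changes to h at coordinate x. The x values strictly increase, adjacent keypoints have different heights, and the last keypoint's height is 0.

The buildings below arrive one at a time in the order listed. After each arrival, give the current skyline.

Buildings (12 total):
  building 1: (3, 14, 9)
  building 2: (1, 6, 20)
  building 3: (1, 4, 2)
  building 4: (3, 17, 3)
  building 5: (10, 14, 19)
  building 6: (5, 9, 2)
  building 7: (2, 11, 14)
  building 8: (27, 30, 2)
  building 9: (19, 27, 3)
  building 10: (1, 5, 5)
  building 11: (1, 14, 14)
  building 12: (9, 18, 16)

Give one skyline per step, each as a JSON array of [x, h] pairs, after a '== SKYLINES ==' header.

== SKYLINES ==
[[3,9],[14,0]]
[[1,20],[6,9],[14,0]]
[[1,20],[6,9],[14,0]]
[[1,20],[6,9],[14,3],[17,0]]
[[1,20],[6,9],[10,19],[14,3],[17,0]]
[[1,20],[6,9],[10,19],[14,3],[17,0]]
[[1,20],[6,14],[10,19],[14,3],[17,0]]
[[1,20],[6,14],[10,19],[14,3],[17,0],[27,2],[30,0]]
[[1,20],[6,14],[10,19],[14,3],[17,0],[19,3],[27,2],[30,0]]
[[1,20],[6,14],[10,19],[14,3],[17,0],[19,3],[27,2],[30,0]]
[[1,20],[6,14],[10,19],[14,3],[17,0],[19,3],[27,2],[30,0]]
[[1,20],[6,14],[9,16],[10,19],[14,16],[18,0],[19,3],[27,2],[30,0]]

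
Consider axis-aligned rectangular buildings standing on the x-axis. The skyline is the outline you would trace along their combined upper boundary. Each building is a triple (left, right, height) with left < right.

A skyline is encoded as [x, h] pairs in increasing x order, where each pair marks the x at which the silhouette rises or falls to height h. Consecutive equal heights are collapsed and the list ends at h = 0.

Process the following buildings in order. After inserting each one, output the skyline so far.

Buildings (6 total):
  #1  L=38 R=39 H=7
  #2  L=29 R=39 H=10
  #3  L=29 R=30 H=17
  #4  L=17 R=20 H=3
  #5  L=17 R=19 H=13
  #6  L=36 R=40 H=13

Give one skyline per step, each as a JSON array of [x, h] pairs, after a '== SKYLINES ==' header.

== SKYLINES ==
[[38,7],[39,0]]
[[29,10],[39,0]]
[[29,17],[30,10],[39,0]]
[[17,3],[20,0],[29,17],[30,10],[39,0]]
[[17,13],[19,3],[20,0],[29,17],[30,10],[39,0]]
[[17,13],[19,3],[20,0],[29,17],[30,10],[36,13],[40,0]]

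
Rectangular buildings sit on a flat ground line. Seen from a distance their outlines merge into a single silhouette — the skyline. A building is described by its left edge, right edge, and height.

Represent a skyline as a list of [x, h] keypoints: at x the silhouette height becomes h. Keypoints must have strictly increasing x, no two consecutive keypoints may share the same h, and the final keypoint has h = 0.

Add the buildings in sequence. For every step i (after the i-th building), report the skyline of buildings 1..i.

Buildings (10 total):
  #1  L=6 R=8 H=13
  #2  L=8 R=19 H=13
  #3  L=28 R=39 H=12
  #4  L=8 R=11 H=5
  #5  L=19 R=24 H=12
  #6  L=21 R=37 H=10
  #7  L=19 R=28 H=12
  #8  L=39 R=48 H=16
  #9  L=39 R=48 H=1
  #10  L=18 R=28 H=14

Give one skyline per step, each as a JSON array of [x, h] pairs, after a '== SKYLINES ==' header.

== SKYLINES ==
[[6,13],[8,0]]
[[6,13],[19,0]]
[[6,13],[19,0],[28,12],[39,0]]
[[6,13],[19,0],[28,12],[39,0]]
[[6,13],[19,12],[24,0],[28,12],[39,0]]
[[6,13],[19,12],[24,10],[28,12],[39,0]]
[[6,13],[19,12],[39,0]]
[[6,13],[19,12],[39,16],[48,0]]
[[6,13],[19,12],[39,16],[48,0]]
[[6,13],[18,14],[28,12],[39,16],[48,0]]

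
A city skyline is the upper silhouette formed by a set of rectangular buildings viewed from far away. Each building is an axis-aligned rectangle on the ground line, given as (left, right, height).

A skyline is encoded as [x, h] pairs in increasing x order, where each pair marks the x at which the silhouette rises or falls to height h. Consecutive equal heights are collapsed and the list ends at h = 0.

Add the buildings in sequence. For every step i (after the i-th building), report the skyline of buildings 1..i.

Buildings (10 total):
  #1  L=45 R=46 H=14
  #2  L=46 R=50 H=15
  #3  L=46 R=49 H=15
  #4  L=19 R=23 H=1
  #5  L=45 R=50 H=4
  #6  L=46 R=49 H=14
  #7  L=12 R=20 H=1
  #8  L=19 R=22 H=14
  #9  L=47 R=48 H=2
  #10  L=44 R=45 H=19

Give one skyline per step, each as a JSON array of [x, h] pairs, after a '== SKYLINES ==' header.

== SKYLINES ==
[[45,14],[46,0]]
[[45,14],[46,15],[50,0]]
[[45,14],[46,15],[50,0]]
[[19,1],[23,0],[45,14],[46,15],[50,0]]
[[19,1],[23,0],[45,14],[46,15],[50,0]]
[[19,1],[23,0],[45,14],[46,15],[50,0]]
[[12,1],[23,0],[45,14],[46,15],[50,0]]
[[12,1],[19,14],[22,1],[23,0],[45,14],[46,15],[50,0]]
[[12,1],[19,14],[22,1],[23,0],[45,14],[46,15],[50,0]]
[[12,1],[19,14],[22,1],[23,0],[44,19],[45,14],[46,15],[50,0]]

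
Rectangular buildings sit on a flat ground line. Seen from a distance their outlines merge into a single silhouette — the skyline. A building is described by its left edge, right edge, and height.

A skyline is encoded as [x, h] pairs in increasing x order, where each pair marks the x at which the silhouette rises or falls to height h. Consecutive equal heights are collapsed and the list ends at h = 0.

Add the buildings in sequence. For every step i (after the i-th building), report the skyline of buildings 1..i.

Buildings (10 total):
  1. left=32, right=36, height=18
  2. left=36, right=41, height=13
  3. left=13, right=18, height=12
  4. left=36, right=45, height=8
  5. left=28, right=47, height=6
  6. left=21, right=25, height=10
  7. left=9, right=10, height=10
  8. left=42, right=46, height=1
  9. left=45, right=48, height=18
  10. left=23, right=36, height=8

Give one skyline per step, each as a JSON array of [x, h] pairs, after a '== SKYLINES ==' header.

== SKYLINES ==
[[32,18],[36,0]]
[[32,18],[36,13],[41,0]]
[[13,12],[18,0],[32,18],[36,13],[41,0]]
[[13,12],[18,0],[32,18],[36,13],[41,8],[45,0]]
[[13,12],[18,0],[28,6],[32,18],[36,13],[41,8],[45,6],[47,0]]
[[13,12],[18,0],[21,10],[25,0],[28,6],[32,18],[36,13],[41,8],[45,6],[47,0]]
[[9,10],[10,0],[13,12],[18,0],[21,10],[25,0],[28,6],[32,18],[36,13],[41,8],[45,6],[47,0]]
[[9,10],[10,0],[13,12],[18,0],[21,10],[25,0],[28,6],[32,18],[36,13],[41,8],[45,6],[47,0]]
[[9,10],[10,0],[13,12],[18,0],[21,10],[25,0],[28,6],[32,18],[36,13],[41,8],[45,18],[48,0]]
[[9,10],[10,0],[13,12],[18,0],[21,10],[25,8],[32,18],[36,13],[41,8],[45,18],[48,0]]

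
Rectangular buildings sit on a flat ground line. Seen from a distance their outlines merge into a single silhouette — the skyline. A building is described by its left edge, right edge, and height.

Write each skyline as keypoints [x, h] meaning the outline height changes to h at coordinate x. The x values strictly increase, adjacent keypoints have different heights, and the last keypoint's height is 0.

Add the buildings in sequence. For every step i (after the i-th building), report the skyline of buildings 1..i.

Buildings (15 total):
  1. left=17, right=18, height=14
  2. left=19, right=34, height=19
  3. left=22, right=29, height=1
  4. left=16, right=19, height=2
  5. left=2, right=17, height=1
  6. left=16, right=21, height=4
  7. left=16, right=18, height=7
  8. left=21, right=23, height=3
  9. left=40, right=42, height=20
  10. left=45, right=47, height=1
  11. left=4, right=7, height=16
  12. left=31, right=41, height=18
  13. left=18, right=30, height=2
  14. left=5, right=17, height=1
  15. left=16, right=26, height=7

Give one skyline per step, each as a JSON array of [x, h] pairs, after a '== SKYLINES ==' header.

== SKYLINES ==
[[17,14],[18,0]]
[[17,14],[18,0],[19,19],[34,0]]
[[17,14],[18,0],[19,19],[34,0]]
[[16,2],[17,14],[18,2],[19,19],[34,0]]
[[2,1],[16,2],[17,14],[18,2],[19,19],[34,0]]
[[2,1],[16,4],[17,14],[18,4],[19,19],[34,0]]
[[2,1],[16,7],[17,14],[18,4],[19,19],[34,0]]
[[2,1],[16,7],[17,14],[18,4],[19,19],[34,0]]
[[2,1],[16,7],[17,14],[18,4],[19,19],[34,0],[40,20],[42,0]]
[[2,1],[16,7],[17,14],[18,4],[19,19],[34,0],[40,20],[42,0],[45,1],[47,0]]
[[2,1],[4,16],[7,1],[16,7],[17,14],[18,4],[19,19],[34,0],[40,20],[42,0],[45,1],[47,0]]
[[2,1],[4,16],[7,1],[16,7],[17,14],[18,4],[19,19],[34,18],[40,20],[42,0],[45,1],[47,0]]
[[2,1],[4,16],[7,1],[16,7],[17,14],[18,4],[19,19],[34,18],[40,20],[42,0],[45,1],[47,0]]
[[2,1],[4,16],[7,1],[16,7],[17,14],[18,4],[19,19],[34,18],[40,20],[42,0],[45,1],[47,0]]
[[2,1],[4,16],[7,1],[16,7],[17,14],[18,7],[19,19],[34,18],[40,20],[42,0],[45,1],[47,0]]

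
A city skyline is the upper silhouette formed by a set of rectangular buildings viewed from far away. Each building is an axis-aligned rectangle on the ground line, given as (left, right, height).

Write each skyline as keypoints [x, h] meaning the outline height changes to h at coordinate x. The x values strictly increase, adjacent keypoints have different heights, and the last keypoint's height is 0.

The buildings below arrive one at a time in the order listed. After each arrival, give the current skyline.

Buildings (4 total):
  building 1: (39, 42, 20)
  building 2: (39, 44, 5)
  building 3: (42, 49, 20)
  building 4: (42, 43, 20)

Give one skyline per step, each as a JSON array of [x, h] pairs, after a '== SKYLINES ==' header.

== SKYLINES ==
[[39,20],[42,0]]
[[39,20],[42,5],[44,0]]
[[39,20],[49,0]]
[[39,20],[49,0]]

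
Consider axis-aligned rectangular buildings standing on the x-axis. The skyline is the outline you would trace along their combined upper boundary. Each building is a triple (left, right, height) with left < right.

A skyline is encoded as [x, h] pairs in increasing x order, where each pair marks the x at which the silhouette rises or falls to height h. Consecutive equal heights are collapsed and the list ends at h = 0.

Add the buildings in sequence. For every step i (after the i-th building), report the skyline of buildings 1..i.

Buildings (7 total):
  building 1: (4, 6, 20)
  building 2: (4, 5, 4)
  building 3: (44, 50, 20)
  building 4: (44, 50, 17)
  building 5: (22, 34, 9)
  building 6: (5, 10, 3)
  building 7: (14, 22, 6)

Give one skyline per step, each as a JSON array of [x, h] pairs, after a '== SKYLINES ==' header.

== SKYLINES ==
[[4,20],[6,0]]
[[4,20],[6,0]]
[[4,20],[6,0],[44,20],[50,0]]
[[4,20],[6,0],[44,20],[50,0]]
[[4,20],[6,0],[22,9],[34,0],[44,20],[50,0]]
[[4,20],[6,3],[10,0],[22,9],[34,0],[44,20],[50,0]]
[[4,20],[6,3],[10,0],[14,6],[22,9],[34,0],[44,20],[50,0]]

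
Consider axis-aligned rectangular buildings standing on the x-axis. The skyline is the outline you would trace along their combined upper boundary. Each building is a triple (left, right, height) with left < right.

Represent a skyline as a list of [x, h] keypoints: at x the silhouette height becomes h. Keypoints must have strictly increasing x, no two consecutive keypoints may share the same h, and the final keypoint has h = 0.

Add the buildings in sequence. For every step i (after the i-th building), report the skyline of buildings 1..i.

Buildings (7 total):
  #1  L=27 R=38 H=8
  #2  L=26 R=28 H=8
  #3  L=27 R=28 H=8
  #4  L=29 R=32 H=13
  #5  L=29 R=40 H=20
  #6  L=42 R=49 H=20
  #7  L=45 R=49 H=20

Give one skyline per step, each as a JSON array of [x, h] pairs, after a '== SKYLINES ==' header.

== SKYLINES ==
[[27,8],[38,0]]
[[26,8],[38,0]]
[[26,8],[38,0]]
[[26,8],[29,13],[32,8],[38,0]]
[[26,8],[29,20],[40,0]]
[[26,8],[29,20],[40,0],[42,20],[49,0]]
[[26,8],[29,20],[40,0],[42,20],[49,0]]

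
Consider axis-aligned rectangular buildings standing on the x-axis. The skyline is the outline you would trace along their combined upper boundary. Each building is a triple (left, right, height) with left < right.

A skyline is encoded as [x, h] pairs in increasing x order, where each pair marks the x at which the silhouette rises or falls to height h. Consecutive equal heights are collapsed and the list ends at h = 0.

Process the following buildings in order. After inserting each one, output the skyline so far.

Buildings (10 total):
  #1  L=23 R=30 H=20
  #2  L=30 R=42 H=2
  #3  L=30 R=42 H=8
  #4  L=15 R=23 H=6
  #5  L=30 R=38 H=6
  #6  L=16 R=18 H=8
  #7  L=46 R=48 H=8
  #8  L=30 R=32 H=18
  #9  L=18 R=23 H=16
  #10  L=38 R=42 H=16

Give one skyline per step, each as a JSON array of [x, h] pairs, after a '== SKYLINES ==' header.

== SKYLINES ==
[[23,20],[30,0]]
[[23,20],[30,2],[42,0]]
[[23,20],[30,8],[42,0]]
[[15,6],[23,20],[30,8],[42,0]]
[[15,6],[23,20],[30,8],[42,0]]
[[15,6],[16,8],[18,6],[23,20],[30,8],[42,0]]
[[15,6],[16,8],[18,6],[23,20],[30,8],[42,0],[46,8],[48,0]]
[[15,6],[16,8],[18,6],[23,20],[30,18],[32,8],[42,0],[46,8],[48,0]]
[[15,6],[16,8],[18,16],[23,20],[30,18],[32,8],[42,0],[46,8],[48,0]]
[[15,6],[16,8],[18,16],[23,20],[30,18],[32,8],[38,16],[42,0],[46,8],[48,0]]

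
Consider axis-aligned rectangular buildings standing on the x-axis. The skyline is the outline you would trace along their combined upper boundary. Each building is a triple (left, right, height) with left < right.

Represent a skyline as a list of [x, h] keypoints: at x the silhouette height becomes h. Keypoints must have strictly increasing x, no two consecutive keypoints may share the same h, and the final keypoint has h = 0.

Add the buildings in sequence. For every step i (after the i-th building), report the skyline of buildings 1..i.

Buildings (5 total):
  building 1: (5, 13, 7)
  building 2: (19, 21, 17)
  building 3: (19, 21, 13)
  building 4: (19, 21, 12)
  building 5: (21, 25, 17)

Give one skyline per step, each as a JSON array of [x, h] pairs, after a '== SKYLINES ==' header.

== SKYLINES ==
[[5,7],[13,0]]
[[5,7],[13,0],[19,17],[21,0]]
[[5,7],[13,0],[19,17],[21,0]]
[[5,7],[13,0],[19,17],[21,0]]
[[5,7],[13,0],[19,17],[25,0]]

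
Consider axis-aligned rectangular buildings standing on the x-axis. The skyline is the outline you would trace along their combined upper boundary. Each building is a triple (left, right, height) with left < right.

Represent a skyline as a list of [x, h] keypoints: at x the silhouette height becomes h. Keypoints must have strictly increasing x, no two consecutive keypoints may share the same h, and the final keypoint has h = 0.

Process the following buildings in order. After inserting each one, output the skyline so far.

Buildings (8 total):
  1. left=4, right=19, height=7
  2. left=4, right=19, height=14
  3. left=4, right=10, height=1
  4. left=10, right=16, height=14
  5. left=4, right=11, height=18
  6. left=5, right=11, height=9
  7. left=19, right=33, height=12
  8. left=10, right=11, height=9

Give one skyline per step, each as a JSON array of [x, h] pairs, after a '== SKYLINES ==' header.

== SKYLINES ==
[[4,7],[19,0]]
[[4,14],[19,0]]
[[4,14],[19,0]]
[[4,14],[19,0]]
[[4,18],[11,14],[19,0]]
[[4,18],[11,14],[19,0]]
[[4,18],[11,14],[19,12],[33,0]]
[[4,18],[11,14],[19,12],[33,0]]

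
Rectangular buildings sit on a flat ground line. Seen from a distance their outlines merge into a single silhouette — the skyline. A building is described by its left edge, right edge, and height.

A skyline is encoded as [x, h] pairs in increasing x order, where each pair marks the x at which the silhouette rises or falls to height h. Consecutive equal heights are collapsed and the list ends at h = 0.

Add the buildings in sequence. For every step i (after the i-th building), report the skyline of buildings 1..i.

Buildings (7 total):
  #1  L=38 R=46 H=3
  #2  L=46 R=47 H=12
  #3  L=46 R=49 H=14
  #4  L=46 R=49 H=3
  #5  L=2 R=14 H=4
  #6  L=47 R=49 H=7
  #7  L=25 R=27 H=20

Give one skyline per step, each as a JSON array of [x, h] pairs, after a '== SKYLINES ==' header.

== SKYLINES ==
[[38,3],[46,0]]
[[38,3],[46,12],[47,0]]
[[38,3],[46,14],[49,0]]
[[38,3],[46,14],[49,0]]
[[2,4],[14,0],[38,3],[46,14],[49,0]]
[[2,4],[14,0],[38,3],[46,14],[49,0]]
[[2,4],[14,0],[25,20],[27,0],[38,3],[46,14],[49,0]]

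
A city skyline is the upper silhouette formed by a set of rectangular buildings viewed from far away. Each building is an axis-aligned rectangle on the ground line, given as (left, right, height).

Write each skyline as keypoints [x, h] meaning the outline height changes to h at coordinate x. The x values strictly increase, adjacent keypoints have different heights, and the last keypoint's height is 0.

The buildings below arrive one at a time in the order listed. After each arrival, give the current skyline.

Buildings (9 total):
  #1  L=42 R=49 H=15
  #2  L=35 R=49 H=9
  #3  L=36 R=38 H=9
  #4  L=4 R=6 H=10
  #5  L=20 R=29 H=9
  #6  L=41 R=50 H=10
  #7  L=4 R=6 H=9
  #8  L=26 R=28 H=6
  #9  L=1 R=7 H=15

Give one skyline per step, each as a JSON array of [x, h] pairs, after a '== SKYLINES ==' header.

== SKYLINES ==
[[42,15],[49,0]]
[[35,9],[42,15],[49,0]]
[[35,9],[42,15],[49,0]]
[[4,10],[6,0],[35,9],[42,15],[49,0]]
[[4,10],[6,0],[20,9],[29,0],[35,9],[42,15],[49,0]]
[[4,10],[6,0],[20,9],[29,0],[35,9],[41,10],[42,15],[49,10],[50,0]]
[[4,10],[6,0],[20,9],[29,0],[35,9],[41,10],[42,15],[49,10],[50,0]]
[[4,10],[6,0],[20,9],[29,0],[35,9],[41,10],[42,15],[49,10],[50,0]]
[[1,15],[7,0],[20,9],[29,0],[35,9],[41,10],[42,15],[49,10],[50,0]]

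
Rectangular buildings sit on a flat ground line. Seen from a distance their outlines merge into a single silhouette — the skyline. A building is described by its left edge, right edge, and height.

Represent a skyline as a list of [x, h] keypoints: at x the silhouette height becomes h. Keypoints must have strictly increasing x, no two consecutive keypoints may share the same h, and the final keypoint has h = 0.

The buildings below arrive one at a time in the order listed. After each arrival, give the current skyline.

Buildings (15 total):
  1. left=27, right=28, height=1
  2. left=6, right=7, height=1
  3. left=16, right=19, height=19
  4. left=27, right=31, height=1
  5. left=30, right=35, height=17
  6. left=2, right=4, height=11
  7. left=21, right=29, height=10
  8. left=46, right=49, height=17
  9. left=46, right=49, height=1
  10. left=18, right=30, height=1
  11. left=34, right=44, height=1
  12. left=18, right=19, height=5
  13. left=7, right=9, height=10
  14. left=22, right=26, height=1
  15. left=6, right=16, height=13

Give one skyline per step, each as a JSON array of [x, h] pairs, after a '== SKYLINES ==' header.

== SKYLINES ==
[[27,1],[28,0]]
[[6,1],[7,0],[27,1],[28,0]]
[[6,1],[7,0],[16,19],[19,0],[27,1],[28,0]]
[[6,1],[7,0],[16,19],[19,0],[27,1],[31,0]]
[[6,1],[7,0],[16,19],[19,0],[27,1],[30,17],[35,0]]
[[2,11],[4,0],[6,1],[7,0],[16,19],[19,0],[27,1],[30,17],[35,0]]
[[2,11],[4,0],[6,1],[7,0],[16,19],[19,0],[21,10],[29,1],[30,17],[35,0]]
[[2,11],[4,0],[6,1],[7,0],[16,19],[19,0],[21,10],[29,1],[30,17],[35,0],[46,17],[49,0]]
[[2,11],[4,0],[6,1],[7,0],[16,19],[19,0],[21,10],[29,1],[30,17],[35,0],[46,17],[49,0]]
[[2,11],[4,0],[6,1],[7,0],[16,19],[19,1],[21,10],[29,1],[30,17],[35,0],[46,17],[49,0]]
[[2,11],[4,0],[6,1],[7,0],[16,19],[19,1],[21,10],[29,1],[30,17],[35,1],[44,0],[46,17],[49,0]]
[[2,11],[4,0],[6,1],[7,0],[16,19],[19,1],[21,10],[29,1],[30,17],[35,1],[44,0],[46,17],[49,0]]
[[2,11],[4,0],[6,1],[7,10],[9,0],[16,19],[19,1],[21,10],[29,1],[30,17],[35,1],[44,0],[46,17],[49,0]]
[[2,11],[4,0],[6,1],[7,10],[9,0],[16,19],[19,1],[21,10],[29,1],[30,17],[35,1],[44,0],[46,17],[49,0]]
[[2,11],[4,0],[6,13],[16,19],[19,1],[21,10],[29,1],[30,17],[35,1],[44,0],[46,17],[49,0]]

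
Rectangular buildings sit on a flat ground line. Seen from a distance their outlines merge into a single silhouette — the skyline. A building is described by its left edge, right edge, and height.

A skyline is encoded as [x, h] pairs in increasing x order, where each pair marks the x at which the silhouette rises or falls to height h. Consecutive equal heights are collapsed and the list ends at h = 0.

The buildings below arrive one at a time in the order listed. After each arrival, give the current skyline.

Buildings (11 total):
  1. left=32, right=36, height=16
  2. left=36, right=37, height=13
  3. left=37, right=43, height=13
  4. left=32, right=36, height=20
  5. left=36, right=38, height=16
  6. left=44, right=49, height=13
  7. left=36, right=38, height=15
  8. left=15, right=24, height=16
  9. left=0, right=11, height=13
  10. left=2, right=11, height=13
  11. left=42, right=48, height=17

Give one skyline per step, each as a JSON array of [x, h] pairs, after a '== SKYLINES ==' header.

== SKYLINES ==
[[32,16],[36,0]]
[[32,16],[36,13],[37,0]]
[[32,16],[36,13],[43,0]]
[[32,20],[36,13],[43,0]]
[[32,20],[36,16],[38,13],[43,0]]
[[32,20],[36,16],[38,13],[43,0],[44,13],[49,0]]
[[32,20],[36,16],[38,13],[43,0],[44,13],[49,0]]
[[15,16],[24,0],[32,20],[36,16],[38,13],[43,0],[44,13],[49,0]]
[[0,13],[11,0],[15,16],[24,0],[32,20],[36,16],[38,13],[43,0],[44,13],[49,0]]
[[0,13],[11,0],[15,16],[24,0],[32,20],[36,16],[38,13],[43,0],[44,13],[49,0]]
[[0,13],[11,0],[15,16],[24,0],[32,20],[36,16],[38,13],[42,17],[48,13],[49,0]]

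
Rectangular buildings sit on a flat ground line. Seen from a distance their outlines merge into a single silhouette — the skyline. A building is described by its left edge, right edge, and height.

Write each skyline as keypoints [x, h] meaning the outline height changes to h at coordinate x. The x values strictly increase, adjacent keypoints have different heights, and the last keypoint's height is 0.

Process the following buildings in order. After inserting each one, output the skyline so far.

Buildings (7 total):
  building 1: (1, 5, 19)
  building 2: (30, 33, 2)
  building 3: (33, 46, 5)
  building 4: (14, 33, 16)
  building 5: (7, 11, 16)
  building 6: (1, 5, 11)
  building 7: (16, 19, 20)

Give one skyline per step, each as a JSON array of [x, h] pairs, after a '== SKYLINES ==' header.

== SKYLINES ==
[[1,19],[5,0]]
[[1,19],[5,0],[30,2],[33,0]]
[[1,19],[5,0],[30,2],[33,5],[46,0]]
[[1,19],[5,0],[14,16],[33,5],[46,0]]
[[1,19],[5,0],[7,16],[11,0],[14,16],[33,5],[46,0]]
[[1,19],[5,0],[7,16],[11,0],[14,16],[33,5],[46,0]]
[[1,19],[5,0],[7,16],[11,0],[14,16],[16,20],[19,16],[33,5],[46,0]]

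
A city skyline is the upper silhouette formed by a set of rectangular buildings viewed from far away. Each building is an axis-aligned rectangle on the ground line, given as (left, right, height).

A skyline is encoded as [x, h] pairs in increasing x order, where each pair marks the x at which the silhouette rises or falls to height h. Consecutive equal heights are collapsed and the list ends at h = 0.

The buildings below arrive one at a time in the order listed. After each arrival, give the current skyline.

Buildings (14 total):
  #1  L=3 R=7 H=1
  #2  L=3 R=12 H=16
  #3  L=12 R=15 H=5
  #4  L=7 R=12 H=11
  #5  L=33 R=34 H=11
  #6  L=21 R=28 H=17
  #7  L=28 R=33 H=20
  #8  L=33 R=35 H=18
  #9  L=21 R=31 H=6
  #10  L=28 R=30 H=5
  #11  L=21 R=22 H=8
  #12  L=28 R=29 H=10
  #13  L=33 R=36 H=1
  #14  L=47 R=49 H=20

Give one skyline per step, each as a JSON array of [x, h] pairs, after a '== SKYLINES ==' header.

== SKYLINES ==
[[3,1],[7,0]]
[[3,16],[12,0]]
[[3,16],[12,5],[15,0]]
[[3,16],[12,5],[15,0]]
[[3,16],[12,5],[15,0],[33,11],[34,0]]
[[3,16],[12,5],[15,0],[21,17],[28,0],[33,11],[34,0]]
[[3,16],[12,5],[15,0],[21,17],[28,20],[33,11],[34,0]]
[[3,16],[12,5],[15,0],[21,17],[28,20],[33,18],[35,0]]
[[3,16],[12,5],[15,0],[21,17],[28,20],[33,18],[35,0]]
[[3,16],[12,5],[15,0],[21,17],[28,20],[33,18],[35,0]]
[[3,16],[12,5],[15,0],[21,17],[28,20],[33,18],[35,0]]
[[3,16],[12,5],[15,0],[21,17],[28,20],[33,18],[35,0]]
[[3,16],[12,5],[15,0],[21,17],[28,20],[33,18],[35,1],[36,0]]
[[3,16],[12,5],[15,0],[21,17],[28,20],[33,18],[35,1],[36,0],[47,20],[49,0]]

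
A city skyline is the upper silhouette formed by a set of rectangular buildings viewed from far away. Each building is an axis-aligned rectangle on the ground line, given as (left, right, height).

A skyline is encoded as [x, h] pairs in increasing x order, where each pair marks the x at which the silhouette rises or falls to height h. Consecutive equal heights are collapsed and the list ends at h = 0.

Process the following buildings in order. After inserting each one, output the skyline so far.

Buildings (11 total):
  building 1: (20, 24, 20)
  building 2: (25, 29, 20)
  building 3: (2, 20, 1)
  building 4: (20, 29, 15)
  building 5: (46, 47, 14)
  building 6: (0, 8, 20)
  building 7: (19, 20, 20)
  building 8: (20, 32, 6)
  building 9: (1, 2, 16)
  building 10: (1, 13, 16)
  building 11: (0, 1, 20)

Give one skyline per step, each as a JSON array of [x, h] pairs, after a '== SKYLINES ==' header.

== SKYLINES ==
[[20,20],[24,0]]
[[20,20],[24,0],[25,20],[29,0]]
[[2,1],[20,20],[24,0],[25,20],[29,0]]
[[2,1],[20,20],[24,15],[25,20],[29,0]]
[[2,1],[20,20],[24,15],[25,20],[29,0],[46,14],[47,0]]
[[0,20],[8,1],[20,20],[24,15],[25,20],[29,0],[46,14],[47,0]]
[[0,20],[8,1],[19,20],[24,15],[25,20],[29,0],[46,14],[47,0]]
[[0,20],[8,1],[19,20],[24,15],[25,20],[29,6],[32,0],[46,14],[47,0]]
[[0,20],[8,1],[19,20],[24,15],[25,20],[29,6],[32,0],[46,14],[47,0]]
[[0,20],[8,16],[13,1],[19,20],[24,15],[25,20],[29,6],[32,0],[46,14],[47,0]]
[[0,20],[8,16],[13,1],[19,20],[24,15],[25,20],[29,6],[32,0],[46,14],[47,0]]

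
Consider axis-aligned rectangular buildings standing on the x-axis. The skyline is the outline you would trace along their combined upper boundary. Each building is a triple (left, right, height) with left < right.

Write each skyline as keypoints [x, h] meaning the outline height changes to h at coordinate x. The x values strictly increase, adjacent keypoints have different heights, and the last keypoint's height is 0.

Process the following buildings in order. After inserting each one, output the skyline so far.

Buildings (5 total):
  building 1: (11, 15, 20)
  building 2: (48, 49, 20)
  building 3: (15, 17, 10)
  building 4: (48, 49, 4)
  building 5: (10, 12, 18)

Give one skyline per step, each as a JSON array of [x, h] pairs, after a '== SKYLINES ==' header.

== SKYLINES ==
[[11,20],[15,0]]
[[11,20],[15,0],[48,20],[49,0]]
[[11,20],[15,10],[17,0],[48,20],[49,0]]
[[11,20],[15,10],[17,0],[48,20],[49,0]]
[[10,18],[11,20],[15,10],[17,0],[48,20],[49,0]]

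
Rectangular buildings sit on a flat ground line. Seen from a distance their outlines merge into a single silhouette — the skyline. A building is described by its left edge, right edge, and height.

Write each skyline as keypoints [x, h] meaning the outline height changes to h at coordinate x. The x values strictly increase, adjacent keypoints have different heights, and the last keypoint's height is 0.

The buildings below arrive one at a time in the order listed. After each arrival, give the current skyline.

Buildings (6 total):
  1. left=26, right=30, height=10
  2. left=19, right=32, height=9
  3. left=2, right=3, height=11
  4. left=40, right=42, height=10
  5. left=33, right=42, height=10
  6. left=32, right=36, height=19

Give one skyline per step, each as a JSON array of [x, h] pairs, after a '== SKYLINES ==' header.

== SKYLINES ==
[[26,10],[30,0]]
[[19,9],[26,10],[30,9],[32,0]]
[[2,11],[3,0],[19,9],[26,10],[30,9],[32,0]]
[[2,11],[3,0],[19,9],[26,10],[30,9],[32,0],[40,10],[42,0]]
[[2,11],[3,0],[19,9],[26,10],[30,9],[32,0],[33,10],[42,0]]
[[2,11],[3,0],[19,9],[26,10],[30,9],[32,19],[36,10],[42,0]]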